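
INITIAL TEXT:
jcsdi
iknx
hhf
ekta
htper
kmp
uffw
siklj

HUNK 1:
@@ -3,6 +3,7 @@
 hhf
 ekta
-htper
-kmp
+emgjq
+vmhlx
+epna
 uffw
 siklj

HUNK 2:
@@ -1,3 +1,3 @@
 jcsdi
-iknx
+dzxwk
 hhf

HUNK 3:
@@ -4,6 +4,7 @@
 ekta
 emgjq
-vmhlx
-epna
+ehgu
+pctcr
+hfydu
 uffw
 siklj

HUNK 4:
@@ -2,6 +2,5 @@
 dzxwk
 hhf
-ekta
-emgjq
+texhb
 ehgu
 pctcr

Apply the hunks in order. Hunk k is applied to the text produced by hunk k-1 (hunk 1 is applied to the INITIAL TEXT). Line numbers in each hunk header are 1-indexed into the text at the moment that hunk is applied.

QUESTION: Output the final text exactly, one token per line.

Hunk 1: at line 3 remove [htper,kmp] add [emgjq,vmhlx,epna] -> 9 lines: jcsdi iknx hhf ekta emgjq vmhlx epna uffw siklj
Hunk 2: at line 1 remove [iknx] add [dzxwk] -> 9 lines: jcsdi dzxwk hhf ekta emgjq vmhlx epna uffw siklj
Hunk 3: at line 4 remove [vmhlx,epna] add [ehgu,pctcr,hfydu] -> 10 lines: jcsdi dzxwk hhf ekta emgjq ehgu pctcr hfydu uffw siklj
Hunk 4: at line 2 remove [ekta,emgjq] add [texhb] -> 9 lines: jcsdi dzxwk hhf texhb ehgu pctcr hfydu uffw siklj

Answer: jcsdi
dzxwk
hhf
texhb
ehgu
pctcr
hfydu
uffw
siklj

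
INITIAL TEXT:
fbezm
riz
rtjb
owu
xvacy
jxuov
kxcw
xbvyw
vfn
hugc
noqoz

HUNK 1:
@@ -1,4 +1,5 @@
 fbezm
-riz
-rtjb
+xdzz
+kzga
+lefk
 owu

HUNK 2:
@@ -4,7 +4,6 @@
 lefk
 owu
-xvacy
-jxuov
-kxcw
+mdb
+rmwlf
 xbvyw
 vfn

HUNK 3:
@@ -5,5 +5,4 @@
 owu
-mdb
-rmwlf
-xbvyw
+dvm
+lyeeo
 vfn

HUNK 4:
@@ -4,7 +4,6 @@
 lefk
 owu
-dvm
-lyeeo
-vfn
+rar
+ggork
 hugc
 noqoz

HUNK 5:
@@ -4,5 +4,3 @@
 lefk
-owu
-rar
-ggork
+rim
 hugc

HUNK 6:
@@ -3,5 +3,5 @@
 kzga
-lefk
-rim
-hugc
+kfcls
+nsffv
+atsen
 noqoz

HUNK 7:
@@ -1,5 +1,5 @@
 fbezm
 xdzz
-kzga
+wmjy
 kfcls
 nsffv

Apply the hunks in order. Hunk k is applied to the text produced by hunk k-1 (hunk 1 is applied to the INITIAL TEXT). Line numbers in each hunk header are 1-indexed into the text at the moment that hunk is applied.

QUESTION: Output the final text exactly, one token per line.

Hunk 1: at line 1 remove [riz,rtjb] add [xdzz,kzga,lefk] -> 12 lines: fbezm xdzz kzga lefk owu xvacy jxuov kxcw xbvyw vfn hugc noqoz
Hunk 2: at line 4 remove [xvacy,jxuov,kxcw] add [mdb,rmwlf] -> 11 lines: fbezm xdzz kzga lefk owu mdb rmwlf xbvyw vfn hugc noqoz
Hunk 3: at line 5 remove [mdb,rmwlf,xbvyw] add [dvm,lyeeo] -> 10 lines: fbezm xdzz kzga lefk owu dvm lyeeo vfn hugc noqoz
Hunk 4: at line 4 remove [dvm,lyeeo,vfn] add [rar,ggork] -> 9 lines: fbezm xdzz kzga lefk owu rar ggork hugc noqoz
Hunk 5: at line 4 remove [owu,rar,ggork] add [rim] -> 7 lines: fbezm xdzz kzga lefk rim hugc noqoz
Hunk 6: at line 3 remove [lefk,rim,hugc] add [kfcls,nsffv,atsen] -> 7 lines: fbezm xdzz kzga kfcls nsffv atsen noqoz
Hunk 7: at line 1 remove [kzga] add [wmjy] -> 7 lines: fbezm xdzz wmjy kfcls nsffv atsen noqoz

Answer: fbezm
xdzz
wmjy
kfcls
nsffv
atsen
noqoz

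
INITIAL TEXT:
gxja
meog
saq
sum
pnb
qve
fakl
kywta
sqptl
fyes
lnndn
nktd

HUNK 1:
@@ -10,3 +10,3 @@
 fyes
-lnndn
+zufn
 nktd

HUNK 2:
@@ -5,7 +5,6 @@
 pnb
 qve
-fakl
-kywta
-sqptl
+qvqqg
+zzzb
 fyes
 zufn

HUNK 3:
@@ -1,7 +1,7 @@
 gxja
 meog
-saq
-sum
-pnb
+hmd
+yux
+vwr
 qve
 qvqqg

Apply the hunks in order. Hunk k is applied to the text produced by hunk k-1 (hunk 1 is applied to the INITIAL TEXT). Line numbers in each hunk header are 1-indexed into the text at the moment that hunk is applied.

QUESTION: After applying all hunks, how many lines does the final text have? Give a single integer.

Answer: 11

Derivation:
Hunk 1: at line 10 remove [lnndn] add [zufn] -> 12 lines: gxja meog saq sum pnb qve fakl kywta sqptl fyes zufn nktd
Hunk 2: at line 5 remove [fakl,kywta,sqptl] add [qvqqg,zzzb] -> 11 lines: gxja meog saq sum pnb qve qvqqg zzzb fyes zufn nktd
Hunk 3: at line 1 remove [saq,sum,pnb] add [hmd,yux,vwr] -> 11 lines: gxja meog hmd yux vwr qve qvqqg zzzb fyes zufn nktd
Final line count: 11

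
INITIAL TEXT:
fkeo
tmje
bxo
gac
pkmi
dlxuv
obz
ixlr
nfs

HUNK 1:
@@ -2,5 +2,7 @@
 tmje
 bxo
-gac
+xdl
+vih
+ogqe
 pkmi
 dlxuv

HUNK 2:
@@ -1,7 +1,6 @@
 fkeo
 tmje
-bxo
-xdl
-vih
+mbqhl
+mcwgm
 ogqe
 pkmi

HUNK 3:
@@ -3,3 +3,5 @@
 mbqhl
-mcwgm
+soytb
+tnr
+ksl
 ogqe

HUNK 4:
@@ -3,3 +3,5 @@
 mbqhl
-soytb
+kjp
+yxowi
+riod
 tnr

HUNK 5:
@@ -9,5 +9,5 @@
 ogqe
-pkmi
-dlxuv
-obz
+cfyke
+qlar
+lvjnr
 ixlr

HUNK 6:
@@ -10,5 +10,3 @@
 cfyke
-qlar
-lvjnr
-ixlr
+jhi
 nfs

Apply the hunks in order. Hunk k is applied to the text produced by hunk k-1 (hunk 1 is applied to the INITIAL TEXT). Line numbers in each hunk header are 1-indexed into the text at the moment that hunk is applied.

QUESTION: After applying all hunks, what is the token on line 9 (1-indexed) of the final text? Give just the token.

Answer: ogqe

Derivation:
Hunk 1: at line 2 remove [gac] add [xdl,vih,ogqe] -> 11 lines: fkeo tmje bxo xdl vih ogqe pkmi dlxuv obz ixlr nfs
Hunk 2: at line 1 remove [bxo,xdl,vih] add [mbqhl,mcwgm] -> 10 lines: fkeo tmje mbqhl mcwgm ogqe pkmi dlxuv obz ixlr nfs
Hunk 3: at line 3 remove [mcwgm] add [soytb,tnr,ksl] -> 12 lines: fkeo tmje mbqhl soytb tnr ksl ogqe pkmi dlxuv obz ixlr nfs
Hunk 4: at line 3 remove [soytb] add [kjp,yxowi,riod] -> 14 lines: fkeo tmje mbqhl kjp yxowi riod tnr ksl ogqe pkmi dlxuv obz ixlr nfs
Hunk 5: at line 9 remove [pkmi,dlxuv,obz] add [cfyke,qlar,lvjnr] -> 14 lines: fkeo tmje mbqhl kjp yxowi riod tnr ksl ogqe cfyke qlar lvjnr ixlr nfs
Hunk 6: at line 10 remove [qlar,lvjnr,ixlr] add [jhi] -> 12 lines: fkeo tmje mbqhl kjp yxowi riod tnr ksl ogqe cfyke jhi nfs
Final line 9: ogqe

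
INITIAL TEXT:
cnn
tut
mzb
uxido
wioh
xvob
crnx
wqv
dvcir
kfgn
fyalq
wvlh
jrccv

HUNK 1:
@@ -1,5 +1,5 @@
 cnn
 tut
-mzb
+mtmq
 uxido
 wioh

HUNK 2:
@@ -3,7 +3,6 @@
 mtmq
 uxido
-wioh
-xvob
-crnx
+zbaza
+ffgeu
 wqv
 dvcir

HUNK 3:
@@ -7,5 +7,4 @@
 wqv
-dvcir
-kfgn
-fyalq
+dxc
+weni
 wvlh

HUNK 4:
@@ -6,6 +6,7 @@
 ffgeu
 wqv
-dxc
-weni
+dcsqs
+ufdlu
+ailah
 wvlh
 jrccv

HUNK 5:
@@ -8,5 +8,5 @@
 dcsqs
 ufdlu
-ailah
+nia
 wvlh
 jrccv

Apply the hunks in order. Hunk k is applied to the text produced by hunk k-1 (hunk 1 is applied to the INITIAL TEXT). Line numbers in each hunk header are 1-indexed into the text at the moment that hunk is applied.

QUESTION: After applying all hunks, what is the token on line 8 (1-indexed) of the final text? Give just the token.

Answer: dcsqs

Derivation:
Hunk 1: at line 1 remove [mzb] add [mtmq] -> 13 lines: cnn tut mtmq uxido wioh xvob crnx wqv dvcir kfgn fyalq wvlh jrccv
Hunk 2: at line 3 remove [wioh,xvob,crnx] add [zbaza,ffgeu] -> 12 lines: cnn tut mtmq uxido zbaza ffgeu wqv dvcir kfgn fyalq wvlh jrccv
Hunk 3: at line 7 remove [dvcir,kfgn,fyalq] add [dxc,weni] -> 11 lines: cnn tut mtmq uxido zbaza ffgeu wqv dxc weni wvlh jrccv
Hunk 4: at line 6 remove [dxc,weni] add [dcsqs,ufdlu,ailah] -> 12 lines: cnn tut mtmq uxido zbaza ffgeu wqv dcsqs ufdlu ailah wvlh jrccv
Hunk 5: at line 8 remove [ailah] add [nia] -> 12 lines: cnn tut mtmq uxido zbaza ffgeu wqv dcsqs ufdlu nia wvlh jrccv
Final line 8: dcsqs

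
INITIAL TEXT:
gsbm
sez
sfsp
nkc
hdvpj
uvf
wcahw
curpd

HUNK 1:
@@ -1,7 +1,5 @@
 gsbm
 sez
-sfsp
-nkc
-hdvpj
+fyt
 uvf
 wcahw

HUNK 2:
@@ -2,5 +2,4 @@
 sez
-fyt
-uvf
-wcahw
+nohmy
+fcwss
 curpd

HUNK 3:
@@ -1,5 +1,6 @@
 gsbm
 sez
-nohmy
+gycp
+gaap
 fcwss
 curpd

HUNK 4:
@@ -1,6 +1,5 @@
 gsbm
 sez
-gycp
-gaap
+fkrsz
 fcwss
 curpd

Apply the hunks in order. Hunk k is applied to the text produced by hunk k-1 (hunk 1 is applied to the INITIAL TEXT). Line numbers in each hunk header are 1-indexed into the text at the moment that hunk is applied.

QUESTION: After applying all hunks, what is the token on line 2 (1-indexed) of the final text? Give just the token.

Hunk 1: at line 1 remove [sfsp,nkc,hdvpj] add [fyt] -> 6 lines: gsbm sez fyt uvf wcahw curpd
Hunk 2: at line 2 remove [fyt,uvf,wcahw] add [nohmy,fcwss] -> 5 lines: gsbm sez nohmy fcwss curpd
Hunk 3: at line 1 remove [nohmy] add [gycp,gaap] -> 6 lines: gsbm sez gycp gaap fcwss curpd
Hunk 4: at line 1 remove [gycp,gaap] add [fkrsz] -> 5 lines: gsbm sez fkrsz fcwss curpd
Final line 2: sez

Answer: sez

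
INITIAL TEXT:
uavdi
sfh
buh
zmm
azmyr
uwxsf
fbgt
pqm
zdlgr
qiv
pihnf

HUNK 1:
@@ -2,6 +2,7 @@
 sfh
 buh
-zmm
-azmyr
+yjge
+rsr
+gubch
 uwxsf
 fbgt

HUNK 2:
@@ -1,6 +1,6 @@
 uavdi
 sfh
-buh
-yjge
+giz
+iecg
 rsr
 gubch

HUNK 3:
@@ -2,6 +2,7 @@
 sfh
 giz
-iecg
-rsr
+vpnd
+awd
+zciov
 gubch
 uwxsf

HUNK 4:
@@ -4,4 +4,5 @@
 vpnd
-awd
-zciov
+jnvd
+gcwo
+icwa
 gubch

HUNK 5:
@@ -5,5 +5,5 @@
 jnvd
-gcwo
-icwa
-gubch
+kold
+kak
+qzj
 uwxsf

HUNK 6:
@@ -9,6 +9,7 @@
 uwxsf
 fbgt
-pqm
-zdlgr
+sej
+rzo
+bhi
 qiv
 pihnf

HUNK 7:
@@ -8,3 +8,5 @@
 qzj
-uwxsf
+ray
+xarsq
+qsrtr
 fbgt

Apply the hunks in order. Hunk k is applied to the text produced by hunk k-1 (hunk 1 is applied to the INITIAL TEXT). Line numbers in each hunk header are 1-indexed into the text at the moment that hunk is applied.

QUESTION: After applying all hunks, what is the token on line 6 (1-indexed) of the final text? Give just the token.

Answer: kold

Derivation:
Hunk 1: at line 2 remove [zmm,azmyr] add [yjge,rsr,gubch] -> 12 lines: uavdi sfh buh yjge rsr gubch uwxsf fbgt pqm zdlgr qiv pihnf
Hunk 2: at line 1 remove [buh,yjge] add [giz,iecg] -> 12 lines: uavdi sfh giz iecg rsr gubch uwxsf fbgt pqm zdlgr qiv pihnf
Hunk 3: at line 2 remove [iecg,rsr] add [vpnd,awd,zciov] -> 13 lines: uavdi sfh giz vpnd awd zciov gubch uwxsf fbgt pqm zdlgr qiv pihnf
Hunk 4: at line 4 remove [awd,zciov] add [jnvd,gcwo,icwa] -> 14 lines: uavdi sfh giz vpnd jnvd gcwo icwa gubch uwxsf fbgt pqm zdlgr qiv pihnf
Hunk 5: at line 5 remove [gcwo,icwa,gubch] add [kold,kak,qzj] -> 14 lines: uavdi sfh giz vpnd jnvd kold kak qzj uwxsf fbgt pqm zdlgr qiv pihnf
Hunk 6: at line 9 remove [pqm,zdlgr] add [sej,rzo,bhi] -> 15 lines: uavdi sfh giz vpnd jnvd kold kak qzj uwxsf fbgt sej rzo bhi qiv pihnf
Hunk 7: at line 8 remove [uwxsf] add [ray,xarsq,qsrtr] -> 17 lines: uavdi sfh giz vpnd jnvd kold kak qzj ray xarsq qsrtr fbgt sej rzo bhi qiv pihnf
Final line 6: kold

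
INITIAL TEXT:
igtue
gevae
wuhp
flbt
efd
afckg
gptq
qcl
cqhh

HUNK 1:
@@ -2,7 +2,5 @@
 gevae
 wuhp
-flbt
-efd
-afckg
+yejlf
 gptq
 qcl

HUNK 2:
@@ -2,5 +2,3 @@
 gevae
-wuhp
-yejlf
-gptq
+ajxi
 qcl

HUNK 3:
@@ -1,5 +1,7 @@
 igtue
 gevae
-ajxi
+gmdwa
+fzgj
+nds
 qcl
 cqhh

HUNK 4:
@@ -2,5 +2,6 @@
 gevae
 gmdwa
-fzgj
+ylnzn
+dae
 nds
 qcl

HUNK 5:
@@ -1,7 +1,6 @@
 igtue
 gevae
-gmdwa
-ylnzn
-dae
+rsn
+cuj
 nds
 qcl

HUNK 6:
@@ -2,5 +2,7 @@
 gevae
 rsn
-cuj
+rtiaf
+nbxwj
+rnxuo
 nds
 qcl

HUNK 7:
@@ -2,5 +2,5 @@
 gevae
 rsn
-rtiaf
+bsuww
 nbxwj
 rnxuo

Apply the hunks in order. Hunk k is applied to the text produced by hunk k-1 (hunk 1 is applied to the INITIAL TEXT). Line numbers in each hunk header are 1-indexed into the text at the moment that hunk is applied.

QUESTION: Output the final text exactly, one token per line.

Answer: igtue
gevae
rsn
bsuww
nbxwj
rnxuo
nds
qcl
cqhh

Derivation:
Hunk 1: at line 2 remove [flbt,efd,afckg] add [yejlf] -> 7 lines: igtue gevae wuhp yejlf gptq qcl cqhh
Hunk 2: at line 2 remove [wuhp,yejlf,gptq] add [ajxi] -> 5 lines: igtue gevae ajxi qcl cqhh
Hunk 3: at line 1 remove [ajxi] add [gmdwa,fzgj,nds] -> 7 lines: igtue gevae gmdwa fzgj nds qcl cqhh
Hunk 4: at line 2 remove [fzgj] add [ylnzn,dae] -> 8 lines: igtue gevae gmdwa ylnzn dae nds qcl cqhh
Hunk 5: at line 1 remove [gmdwa,ylnzn,dae] add [rsn,cuj] -> 7 lines: igtue gevae rsn cuj nds qcl cqhh
Hunk 6: at line 2 remove [cuj] add [rtiaf,nbxwj,rnxuo] -> 9 lines: igtue gevae rsn rtiaf nbxwj rnxuo nds qcl cqhh
Hunk 7: at line 2 remove [rtiaf] add [bsuww] -> 9 lines: igtue gevae rsn bsuww nbxwj rnxuo nds qcl cqhh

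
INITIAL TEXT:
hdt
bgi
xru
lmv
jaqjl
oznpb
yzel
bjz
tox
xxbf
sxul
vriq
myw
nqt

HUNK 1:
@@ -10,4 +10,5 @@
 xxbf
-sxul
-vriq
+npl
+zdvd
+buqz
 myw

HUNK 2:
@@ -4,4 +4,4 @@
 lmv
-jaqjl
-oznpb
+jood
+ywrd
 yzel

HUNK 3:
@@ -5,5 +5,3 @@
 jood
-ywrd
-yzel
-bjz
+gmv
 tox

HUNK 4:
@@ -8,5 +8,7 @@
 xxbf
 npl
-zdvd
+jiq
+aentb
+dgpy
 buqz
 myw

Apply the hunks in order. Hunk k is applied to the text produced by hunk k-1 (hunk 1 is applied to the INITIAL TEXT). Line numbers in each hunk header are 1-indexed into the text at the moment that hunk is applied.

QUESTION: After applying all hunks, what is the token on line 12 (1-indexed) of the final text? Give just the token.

Answer: dgpy

Derivation:
Hunk 1: at line 10 remove [sxul,vriq] add [npl,zdvd,buqz] -> 15 lines: hdt bgi xru lmv jaqjl oznpb yzel bjz tox xxbf npl zdvd buqz myw nqt
Hunk 2: at line 4 remove [jaqjl,oznpb] add [jood,ywrd] -> 15 lines: hdt bgi xru lmv jood ywrd yzel bjz tox xxbf npl zdvd buqz myw nqt
Hunk 3: at line 5 remove [ywrd,yzel,bjz] add [gmv] -> 13 lines: hdt bgi xru lmv jood gmv tox xxbf npl zdvd buqz myw nqt
Hunk 4: at line 8 remove [zdvd] add [jiq,aentb,dgpy] -> 15 lines: hdt bgi xru lmv jood gmv tox xxbf npl jiq aentb dgpy buqz myw nqt
Final line 12: dgpy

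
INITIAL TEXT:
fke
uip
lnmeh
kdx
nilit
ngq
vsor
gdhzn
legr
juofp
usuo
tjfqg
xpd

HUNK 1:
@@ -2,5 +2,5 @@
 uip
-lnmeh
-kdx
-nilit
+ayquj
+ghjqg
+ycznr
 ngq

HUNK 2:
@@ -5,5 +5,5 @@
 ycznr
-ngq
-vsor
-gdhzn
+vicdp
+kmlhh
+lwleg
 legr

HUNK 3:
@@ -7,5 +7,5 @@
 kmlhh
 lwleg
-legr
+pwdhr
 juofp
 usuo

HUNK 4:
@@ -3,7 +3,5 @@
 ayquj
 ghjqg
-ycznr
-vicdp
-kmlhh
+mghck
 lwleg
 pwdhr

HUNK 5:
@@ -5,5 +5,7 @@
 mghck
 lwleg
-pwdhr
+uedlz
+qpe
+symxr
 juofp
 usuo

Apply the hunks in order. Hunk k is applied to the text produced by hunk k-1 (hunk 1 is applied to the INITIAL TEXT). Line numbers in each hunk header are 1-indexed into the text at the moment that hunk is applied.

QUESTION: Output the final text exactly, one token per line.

Hunk 1: at line 2 remove [lnmeh,kdx,nilit] add [ayquj,ghjqg,ycznr] -> 13 lines: fke uip ayquj ghjqg ycznr ngq vsor gdhzn legr juofp usuo tjfqg xpd
Hunk 2: at line 5 remove [ngq,vsor,gdhzn] add [vicdp,kmlhh,lwleg] -> 13 lines: fke uip ayquj ghjqg ycznr vicdp kmlhh lwleg legr juofp usuo tjfqg xpd
Hunk 3: at line 7 remove [legr] add [pwdhr] -> 13 lines: fke uip ayquj ghjqg ycznr vicdp kmlhh lwleg pwdhr juofp usuo tjfqg xpd
Hunk 4: at line 3 remove [ycznr,vicdp,kmlhh] add [mghck] -> 11 lines: fke uip ayquj ghjqg mghck lwleg pwdhr juofp usuo tjfqg xpd
Hunk 5: at line 5 remove [pwdhr] add [uedlz,qpe,symxr] -> 13 lines: fke uip ayquj ghjqg mghck lwleg uedlz qpe symxr juofp usuo tjfqg xpd

Answer: fke
uip
ayquj
ghjqg
mghck
lwleg
uedlz
qpe
symxr
juofp
usuo
tjfqg
xpd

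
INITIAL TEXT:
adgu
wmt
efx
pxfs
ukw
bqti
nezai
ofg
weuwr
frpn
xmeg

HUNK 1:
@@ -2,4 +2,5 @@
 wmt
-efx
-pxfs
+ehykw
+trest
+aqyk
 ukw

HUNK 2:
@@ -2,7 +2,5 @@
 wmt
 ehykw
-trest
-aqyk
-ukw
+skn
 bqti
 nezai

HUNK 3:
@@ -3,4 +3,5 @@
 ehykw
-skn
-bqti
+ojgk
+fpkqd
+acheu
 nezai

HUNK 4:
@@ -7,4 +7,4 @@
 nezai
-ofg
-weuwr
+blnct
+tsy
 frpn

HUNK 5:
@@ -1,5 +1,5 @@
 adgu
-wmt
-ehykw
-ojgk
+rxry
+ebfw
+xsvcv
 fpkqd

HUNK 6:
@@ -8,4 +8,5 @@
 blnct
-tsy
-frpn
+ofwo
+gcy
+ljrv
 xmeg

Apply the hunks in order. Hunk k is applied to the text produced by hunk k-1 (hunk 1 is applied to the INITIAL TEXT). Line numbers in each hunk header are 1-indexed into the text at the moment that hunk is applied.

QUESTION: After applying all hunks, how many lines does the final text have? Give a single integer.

Hunk 1: at line 2 remove [efx,pxfs] add [ehykw,trest,aqyk] -> 12 lines: adgu wmt ehykw trest aqyk ukw bqti nezai ofg weuwr frpn xmeg
Hunk 2: at line 2 remove [trest,aqyk,ukw] add [skn] -> 10 lines: adgu wmt ehykw skn bqti nezai ofg weuwr frpn xmeg
Hunk 3: at line 3 remove [skn,bqti] add [ojgk,fpkqd,acheu] -> 11 lines: adgu wmt ehykw ojgk fpkqd acheu nezai ofg weuwr frpn xmeg
Hunk 4: at line 7 remove [ofg,weuwr] add [blnct,tsy] -> 11 lines: adgu wmt ehykw ojgk fpkqd acheu nezai blnct tsy frpn xmeg
Hunk 5: at line 1 remove [wmt,ehykw,ojgk] add [rxry,ebfw,xsvcv] -> 11 lines: adgu rxry ebfw xsvcv fpkqd acheu nezai blnct tsy frpn xmeg
Hunk 6: at line 8 remove [tsy,frpn] add [ofwo,gcy,ljrv] -> 12 lines: adgu rxry ebfw xsvcv fpkqd acheu nezai blnct ofwo gcy ljrv xmeg
Final line count: 12

Answer: 12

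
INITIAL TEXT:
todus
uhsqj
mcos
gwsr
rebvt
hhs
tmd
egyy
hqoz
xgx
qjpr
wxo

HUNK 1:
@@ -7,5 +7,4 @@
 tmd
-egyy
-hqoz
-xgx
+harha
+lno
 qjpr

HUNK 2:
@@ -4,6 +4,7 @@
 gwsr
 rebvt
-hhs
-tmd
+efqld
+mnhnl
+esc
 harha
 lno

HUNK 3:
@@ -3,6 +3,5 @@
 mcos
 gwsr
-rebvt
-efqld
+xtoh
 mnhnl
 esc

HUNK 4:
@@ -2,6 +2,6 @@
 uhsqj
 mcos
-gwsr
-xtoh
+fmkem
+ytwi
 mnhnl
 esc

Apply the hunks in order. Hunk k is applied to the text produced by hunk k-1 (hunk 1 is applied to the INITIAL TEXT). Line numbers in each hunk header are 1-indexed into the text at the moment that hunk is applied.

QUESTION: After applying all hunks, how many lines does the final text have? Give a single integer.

Answer: 11

Derivation:
Hunk 1: at line 7 remove [egyy,hqoz,xgx] add [harha,lno] -> 11 lines: todus uhsqj mcos gwsr rebvt hhs tmd harha lno qjpr wxo
Hunk 2: at line 4 remove [hhs,tmd] add [efqld,mnhnl,esc] -> 12 lines: todus uhsqj mcos gwsr rebvt efqld mnhnl esc harha lno qjpr wxo
Hunk 3: at line 3 remove [rebvt,efqld] add [xtoh] -> 11 lines: todus uhsqj mcos gwsr xtoh mnhnl esc harha lno qjpr wxo
Hunk 4: at line 2 remove [gwsr,xtoh] add [fmkem,ytwi] -> 11 lines: todus uhsqj mcos fmkem ytwi mnhnl esc harha lno qjpr wxo
Final line count: 11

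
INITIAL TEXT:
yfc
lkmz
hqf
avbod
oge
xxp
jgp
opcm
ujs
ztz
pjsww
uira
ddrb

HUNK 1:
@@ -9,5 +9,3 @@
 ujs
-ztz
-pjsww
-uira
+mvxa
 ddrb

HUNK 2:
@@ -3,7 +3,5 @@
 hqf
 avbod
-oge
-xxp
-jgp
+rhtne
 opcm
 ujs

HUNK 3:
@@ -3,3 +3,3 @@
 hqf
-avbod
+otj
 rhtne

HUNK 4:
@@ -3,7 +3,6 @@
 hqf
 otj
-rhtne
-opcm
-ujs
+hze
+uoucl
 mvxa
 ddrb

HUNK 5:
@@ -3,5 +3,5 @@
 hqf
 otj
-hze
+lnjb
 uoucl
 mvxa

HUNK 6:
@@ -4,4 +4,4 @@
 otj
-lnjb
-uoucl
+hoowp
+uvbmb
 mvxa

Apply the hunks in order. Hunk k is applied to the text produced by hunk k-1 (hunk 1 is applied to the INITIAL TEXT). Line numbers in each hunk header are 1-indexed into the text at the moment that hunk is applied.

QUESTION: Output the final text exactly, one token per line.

Answer: yfc
lkmz
hqf
otj
hoowp
uvbmb
mvxa
ddrb

Derivation:
Hunk 1: at line 9 remove [ztz,pjsww,uira] add [mvxa] -> 11 lines: yfc lkmz hqf avbod oge xxp jgp opcm ujs mvxa ddrb
Hunk 2: at line 3 remove [oge,xxp,jgp] add [rhtne] -> 9 lines: yfc lkmz hqf avbod rhtne opcm ujs mvxa ddrb
Hunk 3: at line 3 remove [avbod] add [otj] -> 9 lines: yfc lkmz hqf otj rhtne opcm ujs mvxa ddrb
Hunk 4: at line 3 remove [rhtne,opcm,ujs] add [hze,uoucl] -> 8 lines: yfc lkmz hqf otj hze uoucl mvxa ddrb
Hunk 5: at line 3 remove [hze] add [lnjb] -> 8 lines: yfc lkmz hqf otj lnjb uoucl mvxa ddrb
Hunk 6: at line 4 remove [lnjb,uoucl] add [hoowp,uvbmb] -> 8 lines: yfc lkmz hqf otj hoowp uvbmb mvxa ddrb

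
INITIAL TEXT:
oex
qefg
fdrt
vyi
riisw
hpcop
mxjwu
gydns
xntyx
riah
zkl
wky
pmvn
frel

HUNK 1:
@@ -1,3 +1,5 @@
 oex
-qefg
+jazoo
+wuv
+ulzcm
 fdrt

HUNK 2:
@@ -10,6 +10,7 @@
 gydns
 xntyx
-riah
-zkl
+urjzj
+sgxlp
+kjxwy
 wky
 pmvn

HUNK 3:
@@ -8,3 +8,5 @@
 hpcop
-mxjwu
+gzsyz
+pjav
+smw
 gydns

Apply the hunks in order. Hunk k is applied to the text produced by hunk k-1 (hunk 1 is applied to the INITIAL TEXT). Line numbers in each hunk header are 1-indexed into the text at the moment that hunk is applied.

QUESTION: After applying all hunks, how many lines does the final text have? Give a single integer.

Answer: 19

Derivation:
Hunk 1: at line 1 remove [qefg] add [jazoo,wuv,ulzcm] -> 16 lines: oex jazoo wuv ulzcm fdrt vyi riisw hpcop mxjwu gydns xntyx riah zkl wky pmvn frel
Hunk 2: at line 10 remove [riah,zkl] add [urjzj,sgxlp,kjxwy] -> 17 lines: oex jazoo wuv ulzcm fdrt vyi riisw hpcop mxjwu gydns xntyx urjzj sgxlp kjxwy wky pmvn frel
Hunk 3: at line 8 remove [mxjwu] add [gzsyz,pjav,smw] -> 19 lines: oex jazoo wuv ulzcm fdrt vyi riisw hpcop gzsyz pjav smw gydns xntyx urjzj sgxlp kjxwy wky pmvn frel
Final line count: 19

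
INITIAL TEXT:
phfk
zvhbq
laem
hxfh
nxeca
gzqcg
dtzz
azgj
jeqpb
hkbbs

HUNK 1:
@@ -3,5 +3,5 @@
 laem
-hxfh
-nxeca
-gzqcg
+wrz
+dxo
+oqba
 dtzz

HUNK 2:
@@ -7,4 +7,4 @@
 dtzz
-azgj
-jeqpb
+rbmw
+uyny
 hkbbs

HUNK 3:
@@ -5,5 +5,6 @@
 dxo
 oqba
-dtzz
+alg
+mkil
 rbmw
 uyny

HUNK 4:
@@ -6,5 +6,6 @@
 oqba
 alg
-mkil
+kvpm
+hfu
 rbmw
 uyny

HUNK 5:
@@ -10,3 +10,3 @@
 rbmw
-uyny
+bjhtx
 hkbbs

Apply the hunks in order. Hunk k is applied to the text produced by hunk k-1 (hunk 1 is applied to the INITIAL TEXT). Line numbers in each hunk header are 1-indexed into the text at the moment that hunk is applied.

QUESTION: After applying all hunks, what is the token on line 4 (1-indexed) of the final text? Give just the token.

Hunk 1: at line 3 remove [hxfh,nxeca,gzqcg] add [wrz,dxo,oqba] -> 10 lines: phfk zvhbq laem wrz dxo oqba dtzz azgj jeqpb hkbbs
Hunk 2: at line 7 remove [azgj,jeqpb] add [rbmw,uyny] -> 10 lines: phfk zvhbq laem wrz dxo oqba dtzz rbmw uyny hkbbs
Hunk 3: at line 5 remove [dtzz] add [alg,mkil] -> 11 lines: phfk zvhbq laem wrz dxo oqba alg mkil rbmw uyny hkbbs
Hunk 4: at line 6 remove [mkil] add [kvpm,hfu] -> 12 lines: phfk zvhbq laem wrz dxo oqba alg kvpm hfu rbmw uyny hkbbs
Hunk 5: at line 10 remove [uyny] add [bjhtx] -> 12 lines: phfk zvhbq laem wrz dxo oqba alg kvpm hfu rbmw bjhtx hkbbs
Final line 4: wrz

Answer: wrz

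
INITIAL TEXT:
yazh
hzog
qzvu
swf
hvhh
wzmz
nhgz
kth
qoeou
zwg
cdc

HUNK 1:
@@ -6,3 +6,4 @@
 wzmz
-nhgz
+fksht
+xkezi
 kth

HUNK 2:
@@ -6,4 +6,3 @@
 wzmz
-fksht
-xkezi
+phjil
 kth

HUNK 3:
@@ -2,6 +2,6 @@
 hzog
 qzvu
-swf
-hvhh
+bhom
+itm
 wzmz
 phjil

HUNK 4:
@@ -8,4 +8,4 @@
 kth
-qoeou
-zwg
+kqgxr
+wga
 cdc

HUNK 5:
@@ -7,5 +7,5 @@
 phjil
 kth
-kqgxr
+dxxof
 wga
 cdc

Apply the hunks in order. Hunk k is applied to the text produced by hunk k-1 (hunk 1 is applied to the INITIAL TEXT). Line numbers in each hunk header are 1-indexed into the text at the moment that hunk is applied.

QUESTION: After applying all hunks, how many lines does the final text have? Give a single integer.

Hunk 1: at line 6 remove [nhgz] add [fksht,xkezi] -> 12 lines: yazh hzog qzvu swf hvhh wzmz fksht xkezi kth qoeou zwg cdc
Hunk 2: at line 6 remove [fksht,xkezi] add [phjil] -> 11 lines: yazh hzog qzvu swf hvhh wzmz phjil kth qoeou zwg cdc
Hunk 3: at line 2 remove [swf,hvhh] add [bhom,itm] -> 11 lines: yazh hzog qzvu bhom itm wzmz phjil kth qoeou zwg cdc
Hunk 4: at line 8 remove [qoeou,zwg] add [kqgxr,wga] -> 11 lines: yazh hzog qzvu bhom itm wzmz phjil kth kqgxr wga cdc
Hunk 5: at line 7 remove [kqgxr] add [dxxof] -> 11 lines: yazh hzog qzvu bhom itm wzmz phjil kth dxxof wga cdc
Final line count: 11

Answer: 11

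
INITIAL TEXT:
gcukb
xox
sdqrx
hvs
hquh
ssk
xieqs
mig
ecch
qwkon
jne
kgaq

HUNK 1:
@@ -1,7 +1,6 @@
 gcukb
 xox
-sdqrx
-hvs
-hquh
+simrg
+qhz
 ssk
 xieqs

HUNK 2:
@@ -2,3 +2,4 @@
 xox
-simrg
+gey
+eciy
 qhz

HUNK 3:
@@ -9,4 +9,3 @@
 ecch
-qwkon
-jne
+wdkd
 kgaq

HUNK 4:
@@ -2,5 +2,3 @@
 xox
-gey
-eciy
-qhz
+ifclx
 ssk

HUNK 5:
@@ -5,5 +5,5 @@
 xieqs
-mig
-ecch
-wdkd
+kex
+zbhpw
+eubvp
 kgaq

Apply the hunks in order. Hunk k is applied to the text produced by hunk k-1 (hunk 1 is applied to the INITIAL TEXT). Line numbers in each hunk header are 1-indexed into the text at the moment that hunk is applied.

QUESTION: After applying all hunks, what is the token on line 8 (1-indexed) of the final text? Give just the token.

Hunk 1: at line 1 remove [sdqrx,hvs,hquh] add [simrg,qhz] -> 11 lines: gcukb xox simrg qhz ssk xieqs mig ecch qwkon jne kgaq
Hunk 2: at line 2 remove [simrg] add [gey,eciy] -> 12 lines: gcukb xox gey eciy qhz ssk xieqs mig ecch qwkon jne kgaq
Hunk 3: at line 9 remove [qwkon,jne] add [wdkd] -> 11 lines: gcukb xox gey eciy qhz ssk xieqs mig ecch wdkd kgaq
Hunk 4: at line 2 remove [gey,eciy,qhz] add [ifclx] -> 9 lines: gcukb xox ifclx ssk xieqs mig ecch wdkd kgaq
Hunk 5: at line 5 remove [mig,ecch,wdkd] add [kex,zbhpw,eubvp] -> 9 lines: gcukb xox ifclx ssk xieqs kex zbhpw eubvp kgaq
Final line 8: eubvp

Answer: eubvp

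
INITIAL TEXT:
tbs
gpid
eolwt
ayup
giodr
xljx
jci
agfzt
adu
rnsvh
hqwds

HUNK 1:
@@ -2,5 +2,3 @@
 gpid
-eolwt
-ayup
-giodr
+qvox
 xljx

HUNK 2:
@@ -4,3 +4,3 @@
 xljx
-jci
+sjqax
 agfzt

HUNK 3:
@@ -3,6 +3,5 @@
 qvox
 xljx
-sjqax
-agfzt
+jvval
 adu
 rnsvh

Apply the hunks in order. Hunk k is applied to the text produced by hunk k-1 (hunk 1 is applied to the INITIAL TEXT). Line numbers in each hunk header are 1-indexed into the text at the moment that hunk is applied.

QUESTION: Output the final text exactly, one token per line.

Hunk 1: at line 2 remove [eolwt,ayup,giodr] add [qvox] -> 9 lines: tbs gpid qvox xljx jci agfzt adu rnsvh hqwds
Hunk 2: at line 4 remove [jci] add [sjqax] -> 9 lines: tbs gpid qvox xljx sjqax agfzt adu rnsvh hqwds
Hunk 3: at line 3 remove [sjqax,agfzt] add [jvval] -> 8 lines: tbs gpid qvox xljx jvval adu rnsvh hqwds

Answer: tbs
gpid
qvox
xljx
jvval
adu
rnsvh
hqwds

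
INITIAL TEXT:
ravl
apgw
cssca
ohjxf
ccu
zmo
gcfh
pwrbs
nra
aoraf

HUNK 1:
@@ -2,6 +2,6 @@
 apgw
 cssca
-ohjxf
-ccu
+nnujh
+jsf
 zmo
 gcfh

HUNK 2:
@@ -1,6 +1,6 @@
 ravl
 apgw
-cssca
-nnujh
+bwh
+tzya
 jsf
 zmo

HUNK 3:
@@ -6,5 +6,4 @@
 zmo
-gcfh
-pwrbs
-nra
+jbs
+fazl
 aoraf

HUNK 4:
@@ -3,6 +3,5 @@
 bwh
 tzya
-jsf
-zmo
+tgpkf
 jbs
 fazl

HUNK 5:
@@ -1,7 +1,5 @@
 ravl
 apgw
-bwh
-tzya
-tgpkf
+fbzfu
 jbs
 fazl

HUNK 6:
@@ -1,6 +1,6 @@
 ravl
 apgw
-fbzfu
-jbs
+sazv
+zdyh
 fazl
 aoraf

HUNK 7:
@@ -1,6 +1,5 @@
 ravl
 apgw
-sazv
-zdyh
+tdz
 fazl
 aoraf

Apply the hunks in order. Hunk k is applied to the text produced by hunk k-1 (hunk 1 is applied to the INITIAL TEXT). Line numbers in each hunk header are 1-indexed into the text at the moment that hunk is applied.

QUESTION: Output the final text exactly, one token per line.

Answer: ravl
apgw
tdz
fazl
aoraf

Derivation:
Hunk 1: at line 2 remove [ohjxf,ccu] add [nnujh,jsf] -> 10 lines: ravl apgw cssca nnujh jsf zmo gcfh pwrbs nra aoraf
Hunk 2: at line 1 remove [cssca,nnujh] add [bwh,tzya] -> 10 lines: ravl apgw bwh tzya jsf zmo gcfh pwrbs nra aoraf
Hunk 3: at line 6 remove [gcfh,pwrbs,nra] add [jbs,fazl] -> 9 lines: ravl apgw bwh tzya jsf zmo jbs fazl aoraf
Hunk 4: at line 3 remove [jsf,zmo] add [tgpkf] -> 8 lines: ravl apgw bwh tzya tgpkf jbs fazl aoraf
Hunk 5: at line 1 remove [bwh,tzya,tgpkf] add [fbzfu] -> 6 lines: ravl apgw fbzfu jbs fazl aoraf
Hunk 6: at line 1 remove [fbzfu,jbs] add [sazv,zdyh] -> 6 lines: ravl apgw sazv zdyh fazl aoraf
Hunk 7: at line 1 remove [sazv,zdyh] add [tdz] -> 5 lines: ravl apgw tdz fazl aoraf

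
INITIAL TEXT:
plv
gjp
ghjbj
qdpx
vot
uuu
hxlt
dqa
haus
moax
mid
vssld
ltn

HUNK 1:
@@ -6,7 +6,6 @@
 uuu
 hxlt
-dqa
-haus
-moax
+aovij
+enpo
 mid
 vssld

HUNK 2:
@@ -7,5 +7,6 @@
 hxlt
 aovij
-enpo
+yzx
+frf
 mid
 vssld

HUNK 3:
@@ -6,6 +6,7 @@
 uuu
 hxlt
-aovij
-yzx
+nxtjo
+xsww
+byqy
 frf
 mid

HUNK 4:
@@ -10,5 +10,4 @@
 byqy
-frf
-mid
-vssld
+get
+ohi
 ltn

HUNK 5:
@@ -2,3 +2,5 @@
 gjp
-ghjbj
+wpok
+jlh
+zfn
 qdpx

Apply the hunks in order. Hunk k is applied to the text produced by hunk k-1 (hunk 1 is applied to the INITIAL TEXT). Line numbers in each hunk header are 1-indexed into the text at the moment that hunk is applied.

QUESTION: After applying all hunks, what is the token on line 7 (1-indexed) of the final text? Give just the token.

Hunk 1: at line 6 remove [dqa,haus,moax] add [aovij,enpo] -> 12 lines: plv gjp ghjbj qdpx vot uuu hxlt aovij enpo mid vssld ltn
Hunk 2: at line 7 remove [enpo] add [yzx,frf] -> 13 lines: plv gjp ghjbj qdpx vot uuu hxlt aovij yzx frf mid vssld ltn
Hunk 3: at line 6 remove [aovij,yzx] add [nxtjo,xsww,byqy] -> 14 lines: plv gjp ghjbj qdpx vot uuu hxlt nxtjo xsww byqy frf mid vssld ltn
Hunk 4: at line 10 remove [frf,mid,vssld] add [get,ohi] -> 13 lines: plv gjp ghjbj qdpx vot uuu hxlt nxtjo xsww byqy get ohi ltn
Hunk 5: at line 2 remove [ghjbj] add [wpok,jlh,zfn] -> 15 lines: plv gjp wpok jlh zfn qdpx vot uuu hxlt nxtjo xsww byqy get ohi ltn
Final line 7: vot

Answer: vot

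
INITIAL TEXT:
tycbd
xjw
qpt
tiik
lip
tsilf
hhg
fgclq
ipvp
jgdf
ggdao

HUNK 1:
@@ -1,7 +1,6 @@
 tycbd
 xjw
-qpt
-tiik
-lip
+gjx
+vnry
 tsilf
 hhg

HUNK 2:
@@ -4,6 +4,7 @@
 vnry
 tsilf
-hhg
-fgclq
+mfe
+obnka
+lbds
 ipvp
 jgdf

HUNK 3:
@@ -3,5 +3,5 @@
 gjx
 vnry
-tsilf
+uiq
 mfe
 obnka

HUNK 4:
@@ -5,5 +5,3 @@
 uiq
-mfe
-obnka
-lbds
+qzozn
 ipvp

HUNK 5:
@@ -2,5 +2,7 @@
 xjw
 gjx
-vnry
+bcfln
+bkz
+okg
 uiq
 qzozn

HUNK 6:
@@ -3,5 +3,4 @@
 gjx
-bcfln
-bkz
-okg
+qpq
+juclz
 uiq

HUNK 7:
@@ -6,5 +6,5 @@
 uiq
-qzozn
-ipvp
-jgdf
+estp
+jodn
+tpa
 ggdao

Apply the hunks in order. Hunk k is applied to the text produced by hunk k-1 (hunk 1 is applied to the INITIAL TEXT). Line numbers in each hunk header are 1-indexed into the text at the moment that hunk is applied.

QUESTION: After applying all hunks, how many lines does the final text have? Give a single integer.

Answer: 10

Derivation:
Hunk 1: at line 1 remove [qpt,tiik,lip] add [gjx,vnry] -> 10 lines: tycbd xjw gjx vnry tsilf hhg fgclq ipvp jgdf ggdao
Hunk 2: at line 4 remove [hhg,fgclq] add [mfe,obnka,lbds] -> 11 lines: tycbd xjw gjx vnry tsilf mfe obnka lbds ipvp jgdf ggdao
Hunk 3: at line 3 remove [tsilf] add [uiq] -> 11 lines: tycbd xjw gjx vnry uiq mfe obnka lbds ipvp jgdf ggdao
Hunk 4: at line 5 remove [mfe,obnka,lbds] add [qzozn] -> 9 lines: tycbd xjw gjx vnry uiq qzozn ipvp jgdf ggdao
Hunk 5: at line 2 remove [vnry] add [bcfln,bkz,okg] -> 11 lines: tycbd xjw gjx bcfln bkz okg uiq qzozn ipvp jgdf ggdao
Hunk 6: at line 3 remove [bcfln,bkz,okg] add [qpq,juclz] -> 10 lines: tycbd xjw gjx qpq juclz uiq qzozn ipvp jgdf ggdao
Hunk 7: at line 6 remove [qzozn,ipvp,jgdf] add [estp,jodn,tpa] -> 10 lines: tycbd xjw gjx qpq juclz uiq estp jodn tpa ggdao
Final line count: 10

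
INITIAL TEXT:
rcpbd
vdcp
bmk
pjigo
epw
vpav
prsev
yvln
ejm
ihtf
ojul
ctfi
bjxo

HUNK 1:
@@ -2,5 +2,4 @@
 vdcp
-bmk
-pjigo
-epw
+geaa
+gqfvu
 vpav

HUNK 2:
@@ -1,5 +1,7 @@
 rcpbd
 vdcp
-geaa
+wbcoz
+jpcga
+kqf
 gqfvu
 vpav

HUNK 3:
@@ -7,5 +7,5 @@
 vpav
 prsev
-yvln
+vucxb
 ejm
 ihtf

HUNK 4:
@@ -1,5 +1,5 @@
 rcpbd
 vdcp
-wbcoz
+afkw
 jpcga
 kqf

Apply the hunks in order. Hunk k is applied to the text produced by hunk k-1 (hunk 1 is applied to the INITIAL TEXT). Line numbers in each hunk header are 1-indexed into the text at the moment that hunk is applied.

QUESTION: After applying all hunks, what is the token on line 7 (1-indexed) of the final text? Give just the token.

Hunk 1: at line 2 remove [bmk,pjigo,epw] add [geaa,gqfvu] -> 12 lines: rcpbd vdcp geaa gqfvu vpav prsev yvln ejm ihtf ojul ctfi bjxo
Hunk 2: at line 1 remove [geaa] add [wbcoz,jpcga,kqf] -> 14 lines: rcpbd vdcp wbcoz jpcga kqf gqfvu vpav prsev yvln ejm ihtf ojul ctfi bjxo
Hunk 3: at line 7 remove [yvln] add [vucxb] -> 14 lines: rcpbd vdcp wbcoz jpcga kqf gqfvu vpav prsev vucxb ejm ihtf ojul ctfi bjxo
Hunk 4: at line 1 remove [wbcoz] add [afkw] -> 14 lines: rcpbd vdcp afkw jpcga kqf gqfvu vpav prsev vucxb ejm ihtf ojul ctfi bjxo
Final line 7: vpav

Answer: vpav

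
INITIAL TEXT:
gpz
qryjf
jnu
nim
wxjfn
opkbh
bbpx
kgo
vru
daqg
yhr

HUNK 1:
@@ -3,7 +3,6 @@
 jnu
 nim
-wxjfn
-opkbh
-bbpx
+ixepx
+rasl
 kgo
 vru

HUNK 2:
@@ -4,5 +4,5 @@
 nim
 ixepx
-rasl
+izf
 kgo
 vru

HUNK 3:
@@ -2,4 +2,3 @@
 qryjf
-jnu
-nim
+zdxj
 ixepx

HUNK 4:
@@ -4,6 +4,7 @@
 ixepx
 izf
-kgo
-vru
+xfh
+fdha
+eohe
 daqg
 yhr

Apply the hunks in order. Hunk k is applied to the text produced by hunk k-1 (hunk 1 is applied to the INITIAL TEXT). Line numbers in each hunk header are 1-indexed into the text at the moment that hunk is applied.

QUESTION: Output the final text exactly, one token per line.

Answer: gpz
qryjf
zdxj
ixepx
izf
xfh
fdha
eohe
daqg
yhr

Derivation:
Hunk 1: at line 3 remove [wxjfn,opkbh,bbpx] add [ixepx,rasl] -> 10 lines: gpz qryjf jnu nim ixepx rasl kgo vru daqg yhr
Hunk 2: at line 4 remove [rasl] add [izf] -> 10 lines: gpz qryjf jnu nim ixepx izf kgo vru daqg yhr
Hunk 3: at line 2 remove [jnu,nim] add [zdxj] -> 9 lines: gpz qryjf zdxj ixepx izf kgo vru daqg yhr
Hunk 4: at line 4 remove [kgo,vru] add [xfh,fdha,eohe] -> 10 lines: gpz qryjf zdxj ixepx izf xfh fdha eohe daqg yhr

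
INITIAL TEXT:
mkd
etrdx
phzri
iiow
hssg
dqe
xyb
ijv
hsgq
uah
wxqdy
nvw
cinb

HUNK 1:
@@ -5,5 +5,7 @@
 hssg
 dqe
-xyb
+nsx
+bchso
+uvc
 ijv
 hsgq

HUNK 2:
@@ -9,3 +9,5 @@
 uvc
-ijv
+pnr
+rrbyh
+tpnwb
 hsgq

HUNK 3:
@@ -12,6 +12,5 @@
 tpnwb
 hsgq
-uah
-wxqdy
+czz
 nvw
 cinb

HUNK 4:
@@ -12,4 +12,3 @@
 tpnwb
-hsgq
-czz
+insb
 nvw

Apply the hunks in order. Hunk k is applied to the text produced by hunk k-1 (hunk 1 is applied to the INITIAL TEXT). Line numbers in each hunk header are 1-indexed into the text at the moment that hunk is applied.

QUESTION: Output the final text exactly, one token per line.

Answer: mkd
etrdx
phzri
iiow
hssg
dqe
nsx
bchso
uvc
pnr
rrbyh
tpnwb
insb
nvw
cinb

Derivation:
Hunk 1: at line 5 remove [xyb] add [nsx,bchso,uvc] -> 15 lines: mkd etrdx phzri iiow hssg dqe nsx bchso uvc ijv hsgq uah wxqdy nvw cinb
Hunk 2: at line 9 remove [ijv] add [pnr,rrbyh,tpnwb] -> 17 lines: mkd etrdx phzri iiow hssg dqe nsx bchso uvc pnr rrbyh tpnwb hsgq uah wxqdy nvw cinb
Hunk 3: at line 12 remove [uah,wxqdy] add [czz] -> 16 lines: mkd etrdx phzri iiow hssg dqe nsx bchso uvc pnr rrbyh tpnwb hsgq czz nvw cinb
Hunk 4: at line 12 remove [hsgq,czz] add [insb] -> 15 lines: mkd etrdx phzri iiow hssg dqe nsx bchso uvc pnr rrbyh tpnwb insb nvw cinb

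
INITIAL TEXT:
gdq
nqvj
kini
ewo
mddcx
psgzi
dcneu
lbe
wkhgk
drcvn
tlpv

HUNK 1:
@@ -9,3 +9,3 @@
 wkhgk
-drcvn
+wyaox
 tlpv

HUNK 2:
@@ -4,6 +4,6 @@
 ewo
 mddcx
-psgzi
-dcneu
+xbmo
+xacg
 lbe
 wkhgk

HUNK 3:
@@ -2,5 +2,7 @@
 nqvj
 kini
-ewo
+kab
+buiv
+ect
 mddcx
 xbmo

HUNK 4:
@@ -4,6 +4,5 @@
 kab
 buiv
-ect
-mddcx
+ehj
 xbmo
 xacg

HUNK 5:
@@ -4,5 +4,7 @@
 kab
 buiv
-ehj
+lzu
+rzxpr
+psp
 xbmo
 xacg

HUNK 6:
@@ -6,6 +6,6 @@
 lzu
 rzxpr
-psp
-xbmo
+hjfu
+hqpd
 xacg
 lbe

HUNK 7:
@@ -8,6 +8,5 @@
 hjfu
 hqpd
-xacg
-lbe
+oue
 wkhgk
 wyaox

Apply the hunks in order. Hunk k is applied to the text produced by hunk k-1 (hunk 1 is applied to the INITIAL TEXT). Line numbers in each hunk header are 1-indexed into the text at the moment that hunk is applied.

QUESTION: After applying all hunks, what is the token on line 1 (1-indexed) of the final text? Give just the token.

Hunk 1: at line 9 remove [drcvn] add [wyaox] -> 11 lines: gdq nqvj kini ewo mddcx psgzi dcneu lbe wkhgk wyaox tlpv
Hunk 2: at line 4 remove [psgzi,dcneu] add [xbmo,xacg] -> 11 lines: gdq nqvj kini ewo mddcx xbmo xacg lbe wkhgk wyaox tlpv
Hunk 3: at line 2 remove [ewo] add [kab,buiv,ect] -> 13 lines: gdq nqvj kini kab buiv ect mddcx xbmo xacg lbe wkhgk wyaox tlpv
Hunk 4: at line 4 remove [ect,mddcx] add [ehj] -> 12 lines: gdq nqvj kini kab buiv ehj xbmo xacg lbe wkhgk wyaox tlpv
Hunk 5: at line 4 remove [ehj] add [lzu,rzxpr,psp] -> 14 lines: gdq nqvj kini kab buiv lzu rzxpr psp xbmo xacg lbe wkhgk wyaox tlpv
Hunk 6: at line 6 remove [psp,xbmo] add [hjfu,hqpd] -> 14 lines: gdq nqvj kini kab buiv lzu rzxpr hjfu hqpd xacg lbe wkhgk wyaox tlpv
Hunk 7: at line 8 remove [xacg,lbe] add [oue] -> 13 lines: gdq nqvj kini kab buiv lzu rzxpr hjfu hqpd oue wkhgk wyaox tlpv
Final line 1: gdq

Answer: gdq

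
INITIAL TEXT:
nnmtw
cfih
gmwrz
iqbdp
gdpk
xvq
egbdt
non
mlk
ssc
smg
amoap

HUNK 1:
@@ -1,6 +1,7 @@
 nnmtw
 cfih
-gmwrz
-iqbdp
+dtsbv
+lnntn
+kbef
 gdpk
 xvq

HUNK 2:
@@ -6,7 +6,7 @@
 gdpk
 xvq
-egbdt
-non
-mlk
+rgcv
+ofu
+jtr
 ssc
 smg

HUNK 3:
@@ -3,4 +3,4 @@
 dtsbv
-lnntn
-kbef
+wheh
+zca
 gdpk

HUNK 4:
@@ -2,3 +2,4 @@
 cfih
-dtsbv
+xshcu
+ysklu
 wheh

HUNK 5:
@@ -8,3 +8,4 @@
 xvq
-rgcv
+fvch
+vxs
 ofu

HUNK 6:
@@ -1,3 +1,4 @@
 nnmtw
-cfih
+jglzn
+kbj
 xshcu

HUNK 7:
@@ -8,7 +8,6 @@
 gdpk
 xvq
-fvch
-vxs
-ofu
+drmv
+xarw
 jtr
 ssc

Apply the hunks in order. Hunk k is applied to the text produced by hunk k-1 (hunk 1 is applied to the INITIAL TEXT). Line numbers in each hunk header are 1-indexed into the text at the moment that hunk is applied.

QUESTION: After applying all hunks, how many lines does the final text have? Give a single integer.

Hunk 1: at line 1 remove [gmwrz,iqbdp] add [dtsbv,lnntn,kbef] -> 13 lines: nnmtw cfih dtsbv lnntn kbef gdpk xvq egbdt non mlk ssc smg amoap
Hunk 2: at line 6 remove [egbdt,non,mlk] add [rgcv,ofu,jtr] -> 13 lines: nnmtw cfih dtsbv lnntn kbef gdpk xvq rgcv ofu jtr ssc smg amoap
Hunk 3: at line 3 remove [lnntn,kbef] add [wheh,zca] -> 13 lines: nnmtw cfih dtsbv wheh zca gdpk xvq rgcv ofu jtr ssc smg amoap
Hunk 4: at line 2 remove [dtsbv] add [xshcu,ysklu] -> 14 lines: nnmtw cfih xshcu ysklu wheh zca gdpk xvq rgcv ofu jtr ssc smg amoap
Hunk 5: at line 8 remove [rgcv] add [fvch,vxs] -> 15 lines: nnmtw cfih xshcu ysklu wheh zca gdpk xvq fvch vxs ofu jtr ssc smg amoap
Hunk 6: at line 1 remove [cfih] add [jglzn,kbj] -> 16 lines: nnmtw jglzn kbj xshcu ysklu wheh zca gdpk xvq fvch vxs ofu jtr ssc smg amoap
Hunk 7: at line 8 remove [fvch,vxs,ofu] add [drmv,xarw] -> 15 lines: nnmtw jglzn kbj xshcu ysklu wheh zca gdpk xvq drmv xarw jtr ssc smg amoap
Final line count: 15

Answer: 15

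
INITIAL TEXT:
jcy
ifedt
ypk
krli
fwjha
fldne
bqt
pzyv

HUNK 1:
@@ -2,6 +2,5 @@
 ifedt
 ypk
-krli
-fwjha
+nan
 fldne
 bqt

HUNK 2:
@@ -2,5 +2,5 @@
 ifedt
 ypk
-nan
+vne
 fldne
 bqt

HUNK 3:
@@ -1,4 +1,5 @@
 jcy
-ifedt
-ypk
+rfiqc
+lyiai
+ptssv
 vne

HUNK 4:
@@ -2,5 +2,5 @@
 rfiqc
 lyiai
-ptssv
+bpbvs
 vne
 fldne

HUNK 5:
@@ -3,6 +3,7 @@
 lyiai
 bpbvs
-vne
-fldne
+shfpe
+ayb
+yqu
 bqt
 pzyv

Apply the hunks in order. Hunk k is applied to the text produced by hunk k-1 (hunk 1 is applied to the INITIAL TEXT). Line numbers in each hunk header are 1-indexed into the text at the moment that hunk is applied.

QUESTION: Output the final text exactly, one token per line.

Hunk 1: at line 2 remove [krli,fwjha] add [nan] -> 7 lines: jcy ifedt ypk nan fldne bqt pzyv
Hunk 2: at line 2 remove [nan] add [vne] -> 7 lines: jcy ifedt ypk vne fldne bqt pzyv
Hunk 3: at line 1 remove [ifedt,ypk] add [rfiqc,lyiai,ptssv] -> 8 lines: jcy rfiqc lyiai ptssv vne fldne bqt pzyv
Hunk 4: at line 2 remove [ptssv] add [bpbvs] -> 8 lines: jcy rfiqc lyiai bpbvs vne fldne bqt pzyv
Hunk 5: at line 3 remove [vne,fldne] add [shfpe,ayb,yqu] -> 9 lines: jcy rfiqc lyiai bpbvs shfpe ayb yqu bqt pzyv

Answer: jcy
rfiqc
lyiai
bpbvs
shfpe
ayb
yqu
bqt
pzyv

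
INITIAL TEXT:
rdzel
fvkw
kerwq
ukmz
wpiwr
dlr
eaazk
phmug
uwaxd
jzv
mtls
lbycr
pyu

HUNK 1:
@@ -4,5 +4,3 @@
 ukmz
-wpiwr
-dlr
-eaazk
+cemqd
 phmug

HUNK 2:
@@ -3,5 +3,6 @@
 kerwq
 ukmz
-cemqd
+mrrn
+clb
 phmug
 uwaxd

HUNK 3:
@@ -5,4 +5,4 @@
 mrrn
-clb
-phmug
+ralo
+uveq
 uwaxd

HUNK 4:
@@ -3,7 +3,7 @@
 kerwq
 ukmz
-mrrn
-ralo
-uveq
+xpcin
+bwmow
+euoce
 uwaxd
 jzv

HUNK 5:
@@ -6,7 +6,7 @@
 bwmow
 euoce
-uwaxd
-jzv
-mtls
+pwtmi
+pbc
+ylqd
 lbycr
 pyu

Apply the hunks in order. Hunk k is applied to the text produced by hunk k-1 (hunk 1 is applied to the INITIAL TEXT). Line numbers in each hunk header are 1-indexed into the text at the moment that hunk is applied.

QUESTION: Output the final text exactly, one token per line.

Hunk 1: at line 4 remove [wpiwr,dlr,eaazk] add [cemqd] -> 11 lines: rdzel fvkw kerwq ukmz cemqd phmug uwaxd jzv mtls lbycr pyu
Hunk 2: at line 3 remove [cemqd] add [mrrn,clb] -> 12 lines: rdzel fvkw kerwq ukmz mrrn clb phmug uwaxd jzv mtls lbycr pyu
Hunk 3: at line 5 remove [clb,phmug] add [ralo,uveq] -> 12 lines: rdzel fvkw kerwq ukmz mrrn ralo uveq uwaxd jzv mtls lbycr pyu
Hunk 4: at line 3 remove [mrrn,ralo,uveq] add [xpcin,bwmow,euoce] -> 12 lines: rdzel fvkw kerwq ukmz xpcin bwmow euoce uwaxd jzv mtls lbycr pyu
Hunk 5: at line 6 remove [uwaxd,jzv,mtls] add [pwtmi,pbc,ylqd] -> 12 lines: rdzel fvkw kerwq ukmz xpcin bwmow euoce pwtmi pbc ylqd lbycr pyu

Answer: rdzel
fvkw
kerwq
ukmz
xpcin
bwmow
euoce
pwtmi
pbc
ylqd
lbycr
pyu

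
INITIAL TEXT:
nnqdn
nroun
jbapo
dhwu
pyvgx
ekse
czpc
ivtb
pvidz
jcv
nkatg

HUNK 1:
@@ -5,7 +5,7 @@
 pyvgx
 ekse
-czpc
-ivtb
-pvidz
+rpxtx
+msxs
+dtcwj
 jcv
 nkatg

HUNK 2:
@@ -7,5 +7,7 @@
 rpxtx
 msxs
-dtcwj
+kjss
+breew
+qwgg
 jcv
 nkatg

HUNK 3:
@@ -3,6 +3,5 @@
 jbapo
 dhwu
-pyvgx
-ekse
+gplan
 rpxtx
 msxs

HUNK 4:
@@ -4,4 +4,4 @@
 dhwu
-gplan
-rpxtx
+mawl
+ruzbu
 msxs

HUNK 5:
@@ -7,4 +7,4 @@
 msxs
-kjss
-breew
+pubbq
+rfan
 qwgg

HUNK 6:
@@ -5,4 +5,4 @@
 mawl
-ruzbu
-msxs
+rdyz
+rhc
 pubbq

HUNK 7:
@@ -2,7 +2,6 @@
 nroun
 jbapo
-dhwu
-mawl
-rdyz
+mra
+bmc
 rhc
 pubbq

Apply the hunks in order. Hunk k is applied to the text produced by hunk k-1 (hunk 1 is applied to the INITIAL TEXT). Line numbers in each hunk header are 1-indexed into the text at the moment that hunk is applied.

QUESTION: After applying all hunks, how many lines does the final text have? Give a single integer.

Answer: 11

Derivation:
Hunk 1: at line 5 remove [czpc,ivtb,pvidz] add [rpxtx,msxs,dtcwj] -> 11 lines: nnqdn nroun jbapo dhwu pyvgx ekse rpxtx msxs dtcwj jcv nkatg
Hunk 2: at line 7 remove [dtcwj] add [kjss,breew,qwgg] -> 13 lines: nnqdn nroun jbapo dhwu pyvgx ekse rpxtx msxs kjss breew qwgg jcv nkatg
Hunk 3: at line 3 remove [pyvgx,ekse] add [gplan] -> 12 lines: nnqdn nroun jbapo dhwu gplan rpxtx msxs kjss breew qwgg jcv nkatg
Hunk 4: at line 4 remove [gplan,rpxtx] add [mawl,ruzbu] -> 12 lines: nnqdn nroun jbapo dhwu mawl ruzbu msxs kjss breew qwgg jcv nkatg
Hunk 5: at line 7 remove [kjss,breew] add [pubbq,rfan] -> 12 lines: nnqdn nroun jbapo dhwu mawl ruzbu msxs pubbq rfan qwgg jcv nkatg
Hunk 6: at line 5 remove [ruzbu,msxs] add [rdyz,rhc] -> 12 lines: nnqdn nroun jbapo dhwu mawl rdyz rhc pubbq rfan qwgg jcv nkatg
Hunk 7: at line 2 remove [dhwu,mawl,rdyz] add [mra,bmc] -> 11 lines: nnqdn nroun jbapo mra bmc rhc pubbq rfan qwgg jcv nkatg
Final line count: 11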